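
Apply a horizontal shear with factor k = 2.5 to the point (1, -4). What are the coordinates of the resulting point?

Shear matrix for horizontal shear with factor k = 2.5:
[[1, 2.50], [0, 1]]
Result: (1, -4) → (-9, -4)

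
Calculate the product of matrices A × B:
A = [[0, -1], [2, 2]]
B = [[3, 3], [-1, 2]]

Matrix multiplication:
C[0][0] = 0×3 + -1×-1 = 1
C[0][1] = 0×3 + -1×2 = -2
C[1][0] = 2×3 + 2×-1 = 4
C[1][1] = 2×3 + 2×2 = 10
Result: [[1, -2], [4, 10]]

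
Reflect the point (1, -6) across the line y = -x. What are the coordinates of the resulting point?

Reflection across line y = -x: (1, -6) → (6, -1)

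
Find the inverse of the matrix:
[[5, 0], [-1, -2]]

For [[a,b],[c,d]], inverse = (1/det)·[[d,-b],[-c,a]]
det = (5)(-2) - (0)(-1) = -10 - 0 = -10
Inverse = (1/-10)·[[-2, 0], [1, 5]]
= [[1/5, 0], [-1/10, -1/2]]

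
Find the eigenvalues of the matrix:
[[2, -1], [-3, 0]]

Characteristic equation: det(A - λI) = 0
λ² - (trace)λ + (det) = 0
trace = 2 + 0 = 2, det = (2)(0) - (-1)(-3) = -3
λ² - (2)λ + (-3) = 0
λ = (2 ± √((2)² - 4·(-3))) / 2 = (2 ± √16) / 2
Solving: λ = -1, 3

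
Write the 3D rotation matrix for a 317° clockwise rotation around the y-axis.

Rotation matrix for clockwise 317° around y-axis:
A clockwise rotation by 317° is a counterclockwise rotation by -317°.
cos(-317°) = 0.7314, sin(-317°) = 0.6820
Result: [[0.7314, 0, 0.6820], [0, 1, 0], [-0.6820, 0, 0.7314]]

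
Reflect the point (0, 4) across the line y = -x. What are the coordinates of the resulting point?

Reflection across line y = -x: (0, 4) → (-4, 0)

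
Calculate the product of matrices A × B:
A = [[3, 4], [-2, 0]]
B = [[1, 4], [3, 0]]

Matrix multiplication:
C[0][0] = 3×1 + 4×3 = 15
C[0][1] = 3×4 + 4×0 = 12
C[1][0] = -2×1 + 0×3 = -2
C[1][1] = -2×4 + 0×0 = -8
Result: [[15, 12], [-2, -8]]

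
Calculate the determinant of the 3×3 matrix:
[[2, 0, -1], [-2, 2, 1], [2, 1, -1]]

Expansion along first row:
det = 2·det([[2,1],[1,-1]]) - 0·det([[-2,1],[2,-1]]) + -1·det([[-2,2],[2,1]])
    = 2·(2·-1 - 1·1) - 0·(-2·-1 - 1·2) + -1·(-2·1 - 2·2)
    = 2·-3 - 0·0 + -1·-6
    = -6 + 0 + 6 = 0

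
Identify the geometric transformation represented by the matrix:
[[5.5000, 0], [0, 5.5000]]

This matrix represents: uniform scaling by factor 5.5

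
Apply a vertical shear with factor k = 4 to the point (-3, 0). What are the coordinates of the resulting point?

Shear matrix for vertical shear with factor k = 4:
[[1, 0], [4, 1]]
Result: (-3, 0) → (-3, -12)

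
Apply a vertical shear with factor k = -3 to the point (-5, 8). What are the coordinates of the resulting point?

Shear matrix for vertical shear with factor k = -3:
[[1, 0], [-3, 1]]
Result: (-5, 8) → (-5, 23)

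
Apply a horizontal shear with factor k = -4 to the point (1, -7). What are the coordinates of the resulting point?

Shear matrix for horizontal shear with factor k = -4:
[[1, -4], [0, 1]]
Result: (1, -7) → (29, -7)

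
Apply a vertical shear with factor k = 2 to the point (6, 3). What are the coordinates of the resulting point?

Shear matrix for vertical shear with factor k = 2:
[[1, 0], [2, 1]]
Result: (6, 3) → (6, 15)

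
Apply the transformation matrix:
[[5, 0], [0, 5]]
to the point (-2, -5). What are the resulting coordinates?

Matrix multiplication:
[[5, 0], [0, 5]] × [-2, -5]ᵀ
= [(5)(-2) + (0)(-5), (0)(-2) + (5)(-5)]ᵀ
= [-10, -25]ᵀ
Result: (-10, -25)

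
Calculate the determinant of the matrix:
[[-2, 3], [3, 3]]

For a 2×2 matrix [[a, b], [c, d]], det = ad - bc
det = (-2)(3) - (3)(3) = -6 - 9 = -15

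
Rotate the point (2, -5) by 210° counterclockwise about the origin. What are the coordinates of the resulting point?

Rotation matrix for 210°: [[cos 210°, -sin 210°], [sin 210°, cos 210°]] ≈ [[-0.866025, 0.500000], [-0.500000, -0.866025]]
[[-0.866025, 0.500000], [-0.500000, -0.866025]] × [2, -5]ᵀ ≈ [-4.2321, 3.3301]ᵀ
Result: (-4.2321, 3.3301)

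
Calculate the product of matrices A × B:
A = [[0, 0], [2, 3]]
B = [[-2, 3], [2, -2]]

Matrix multiplication:
C[0][0] = 0×-2 + 0×2 = 0
C[0][1] = 0×3 + 0×-2 = 0
C[1][0] = 2×-2 + 3×2 = 2
C[1][1] = 2×3 + 3×-2 = 0
Result: [[0, 0], [2, 0]]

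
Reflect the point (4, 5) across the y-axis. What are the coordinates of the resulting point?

Reflection across y-axis: (4, 5) → (-4, 5)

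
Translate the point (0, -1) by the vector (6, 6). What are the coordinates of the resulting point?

Translation by (6, 6) (homogeneous matrix [[1, 0, 6], [0, 1, 6], [0, 0, 1]]):
x' = 0 + 6 = 6
y' = -1 + 6 = 5
Result: (6, 5)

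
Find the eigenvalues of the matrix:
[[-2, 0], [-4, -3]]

Characteristic equation: det(A - λI) = 0
λ² - (trace)λ + (det) = 0
trace = -2 + -3 = -5, det = (-2)(-3) - (0)(-4) = 6
λ² - (-5)λ + (6) = 0
λ = (-5 ± √((-5)² - 4·(6))) / 2 = (-5 ± √1) / 2
Solving: λ = -3, -2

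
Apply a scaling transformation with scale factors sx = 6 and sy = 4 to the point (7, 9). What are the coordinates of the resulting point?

Scaling matrix:
[[6, 0], [0, 4]]
Result: (7 × 6, 9 × 4) = (42, 36)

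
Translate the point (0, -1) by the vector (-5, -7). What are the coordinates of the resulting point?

Translation by (-5, -7) (homogeneous matrix [[1, 0, -5], [0, 1, -7], [0, 0, 1]]):
x' = 0 + -5 = -5
y' = -1 + -7 = -8
Result: (-5, -8)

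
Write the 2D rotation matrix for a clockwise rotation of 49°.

Rotation matrix formula: [[cos θ, -sin θ], [sin θ, cos θ]]
A clockwise rotation by 49° is equivalent to a counterclockwise rotation by -49°.
For θ = -49°:
cos(-49°) = 0.6561
sin(-49°) = -0.7547
Result: [[0.6561, 0.7547], [-0.7547, 0.6561]]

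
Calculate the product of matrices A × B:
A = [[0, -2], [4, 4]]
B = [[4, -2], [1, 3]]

Matrix multiplication:
C[0][0] = 0×4 + -2×1 = -2
C[0][1] = 0×-2 + -2×3 = -6
C[1][0] = 4×4 + 4×1 = 20
C[1][1] = 4×-2 + 4×3 = 4
Result: [[-2, -6], [20, 4]]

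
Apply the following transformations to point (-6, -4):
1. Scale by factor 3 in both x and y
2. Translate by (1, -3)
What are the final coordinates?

Step 1: Scale (-6, -4) by 3 → (-18, -12)
Step 2: Translate by (1, -3) → (-17, -15)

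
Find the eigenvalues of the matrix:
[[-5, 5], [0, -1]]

Characteristic equation: det(A - λI) = 0
λ² - (trace)λ + (det) = 0
trace = -5 + -1 = -6, det = (-5)(-1) - (5)(0) = 5
λ² - (-6)λ + (5) = 0
λ = (-6 ± √((-6)² - 4·(5))) / 2 = (-6 ± √16) / 2
Solving: λ = -5, -1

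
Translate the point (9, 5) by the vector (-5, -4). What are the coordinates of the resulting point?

Translation by (-5, -4) (homogeneous matrix [[1, 0, -5], [0, 1, -4], [0, 0, 1]]):
x' = 9 + -5 = 4
y' = 5 + -4 = 1
Result: (4, 1)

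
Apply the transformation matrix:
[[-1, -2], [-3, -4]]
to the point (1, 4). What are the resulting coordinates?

Matrix multiplication:
[[-1, -2], [-3, -4]] × [1, 4]ᵀ
= [(-1)(1) + (-2)(4), (-3)(1) + (-4)(4)]ᵀ
= [-9, -19]ᵀ
Result: (-9, -19)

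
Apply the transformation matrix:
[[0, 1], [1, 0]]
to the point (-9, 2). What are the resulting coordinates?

Matrix multiplication:
[[0, 1], [1, 0]] × [-9, 2]ᵀ
= [(0)(-9) + (1)(2), (1)(-9) + (0)(2)]ᵀ
= [2, -9]ᵀ
Result: (2, -9)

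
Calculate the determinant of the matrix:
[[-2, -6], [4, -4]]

For a 2×2 matrix [[a, b], [c, d]], det = ad - bc
det = (-2)(-4) - (-6)(4) = 8 - -24 = 32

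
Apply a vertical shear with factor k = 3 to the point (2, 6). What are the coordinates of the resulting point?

Shear matrix for vertical shear with factor k = 3:
[[1, 0], [3, 1]]
Result: (2, 6) → (2, 12)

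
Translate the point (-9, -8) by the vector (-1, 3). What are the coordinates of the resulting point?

Translation by (-1, 3) (homogeneous matrix [[1, 0, -1], [0, 1, 3], [0, 0, 1]]):
x' = -9 + -1 = -10
y' = -8 + 3 = -5
Result: (-10, -5)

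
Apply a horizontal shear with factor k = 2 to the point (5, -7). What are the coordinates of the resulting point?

Shear matrix for horizontal shear with factor k = 2:
[[1, 2], [0, 1]]
Result: (5, -7) → (-9, -7)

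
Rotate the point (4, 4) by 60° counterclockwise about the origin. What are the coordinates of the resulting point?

Rotation matrix for 60°: [[cos 60°, -sin 60°], [sin 60°, cos 60°]] ≈ [[0.500000, -0.866025], [0.866025, 0.500000]]
[[0.500000, -0.866025], [0.866025, 0.500000]] × [4, 4]ᵀ ≈ [-1.4641, 5.4641]ᵀ
Result: (-1.4641, 5.4641)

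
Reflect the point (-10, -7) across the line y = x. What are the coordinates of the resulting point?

Reflection across line y = x: (-10, -7) → (-7, -10)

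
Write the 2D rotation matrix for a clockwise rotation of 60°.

Rotation matrix formula: [[cos θ, -sin θ], [sin θ, cos θ]]
A clockwise rotation by 60° is equivalent to a counterclockwise rotation by -60°.
For θ = -60°:
cos(-60°) = 1/2
sin(-60°) = -√3/2
Result: [[1/2, √3/2], [-√3/2, 1/2]]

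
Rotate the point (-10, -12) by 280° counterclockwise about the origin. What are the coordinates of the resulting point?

Rotation matrix for 280°: [[cos 280°, -sin 280°], [sin 280°, cos 280°]] ≈ [[0.173648, 0.984808], [-0.984808, 0.173648]]
[[0.173648, 0.984808], [-0.984808, 0.173648]] × [-10, -12]ᵀ ≈ [-13.5542, 7.7643]ᵀ
Result: (-13.5542, 7.7643)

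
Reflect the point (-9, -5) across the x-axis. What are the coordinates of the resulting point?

Reflection across x-axis: (-9, -5) → (-9, 5)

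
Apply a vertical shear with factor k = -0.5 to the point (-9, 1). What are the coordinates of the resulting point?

Shear matrix for vertical shear with factor k = -0.5:
[[1, 0], [-0.50, 1]]
Result: (-9, 1) → (-9, 5.5)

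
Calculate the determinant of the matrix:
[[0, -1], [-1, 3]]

For a 2×2 matrix [[a, b], [c, d]], det = ad - bc
det = (0)(3) - (-1)(-1) = 0 - 1 = -1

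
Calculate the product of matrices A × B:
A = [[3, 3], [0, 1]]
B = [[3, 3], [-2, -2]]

Matrix multiplication:
C[0][0] = 3×3 + 3×-2 = 3
C[0][1] = 3×3 + 3×-2 = 3
C[1][0] = 0×3 + 1×-2 = -2
C[1][1] = 0×3 + 1×-2 = -2
Result: [[3, 3], [-2, -2]]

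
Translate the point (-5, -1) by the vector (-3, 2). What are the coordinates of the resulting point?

Translation by (-3, 2) (homogeneous matrix [[1, 0, -3], [0, 1, 2], [0, 0, 1]]):
x' = -5 + -3 = -8
y' = -1 + 2 = 1
Result: (-8, 1)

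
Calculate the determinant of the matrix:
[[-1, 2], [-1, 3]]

For a 2×2 matrix [[a, b], [c, d]], det = ad - bc
det = (-1)(3) - (2)(-1) = -3 - -2 = -1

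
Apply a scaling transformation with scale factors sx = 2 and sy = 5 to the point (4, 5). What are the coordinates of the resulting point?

Scaling matrix:
[[2, 0], [0, 5]]
Result: (4 × 2, 5 × 5) = (8, 25)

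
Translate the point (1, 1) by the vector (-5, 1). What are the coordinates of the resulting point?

Translation by (-5, 1) (homogeneous matrix [[1, 0, -5], [0, 1, 1], [0, 0, 1]]):
x' = 1 + -5 = -4
y' = 1 + 1 = 2
Result: (-4, 2)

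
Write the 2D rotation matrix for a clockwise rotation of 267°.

Rotation matrix formula: [[cos θ, -sin θ], [sin θ, cos θ]]
A clockwise rotation by 267° is equivalent to a counterclockwise rotation by -267°.
For θ = -267°:
cos(-267°) = -0.0523
sin(-267°) = 0.9986
Result: [[-0.0523, -0.9986], [0.9986, -0.0523]]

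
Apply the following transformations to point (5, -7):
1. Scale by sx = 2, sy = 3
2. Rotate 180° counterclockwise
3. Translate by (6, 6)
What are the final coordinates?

Step 1: Scale → (10, -21)
Step 2: Rotate 180° → (-10, 21)
Step 3: Translate → (-4, 27)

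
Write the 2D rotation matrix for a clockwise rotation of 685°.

Rotation matrix formula: [[cos θ, -sin θ], [sin θ, cos θ]]
A clockwise rotation by 685° is equivalent to a counterclockwise rotation by -685°.
For θ = -685°:
cos(-685°) = 0.8192
sin(-685°) = 0.5736
Result: [[0.8192, -0.5736], [0.5736, 0.8192]]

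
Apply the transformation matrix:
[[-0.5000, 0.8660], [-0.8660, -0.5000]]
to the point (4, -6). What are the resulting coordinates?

Matrix multiplication:
[[-0.5000, 0.8660], [-0.8660, -0.5000]] × [4, -6]ᵀ
= [(-0.5000)(4) + (0.8660)(-6), (-0.8660)(4) + (-0.5000)(-6)]ᵀ
= [-7.1960, -0.4640]ᵀ
Result: (-7.1960, -0.4640)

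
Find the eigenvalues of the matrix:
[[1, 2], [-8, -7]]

Characteristic equation: det(A - λI) = 0
λ² - (trace)λ + (det) = 0
trace = 1 + -7 = -6, det = (1)(-7) - (2)(-8) = 9
λ² - (-6)λ + (9) = 0
λ = (-6 ± √((-6)² - 4·(9))) / 2 = (-6 ± √0) / 2
Solving: λ = -3, -3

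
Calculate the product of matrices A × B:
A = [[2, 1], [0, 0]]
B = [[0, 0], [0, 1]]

Matrix multiplication:
C[0][0] = 2×0 + 1×0 = 0
C[0][1] = 2×0 + 1×1 = 1
C[1][0] = 0×0 + 0×0 = 0
C[1][1] = 0×0 + 0×1 = 0
Result: [[0, 1], [0, 0]]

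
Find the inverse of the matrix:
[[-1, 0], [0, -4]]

For [[a,b],[c,d]], inverse = (1/det)·[[d,-b],[-c,a]]
det = (-1)(-4) - (0)(0) = 4 - 0 = 4
Inverse = (1/4)·[[-4, 0], [0, -1]]
= [[-1, 0], [0, -1/4]]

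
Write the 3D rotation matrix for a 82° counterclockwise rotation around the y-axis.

Rotation matrix for counterclockwise 82° around y-axis:
cos(82°) = 0.1392, sin(82°) = 0.9903
Result: [[0.1392, 0, 0.9903], [0, 1, 0], [-0.9903, 0, 0.1392]]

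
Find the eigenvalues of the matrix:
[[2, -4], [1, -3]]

Characteristic equation: det(A - λI) = 0
λ² - (trace)λ + (det) = 0
trace = 2 + -3 = -1, det = (2)(-3) - (-4)(1) = -2
λ² - (-1)λ + (-2) = 0
λ = (-1 ± √((-1)² - 4·(-2))) / 2 = (-1 ± √9) / 2
Solving: λ = -2, 1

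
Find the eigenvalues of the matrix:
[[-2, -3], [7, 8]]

Characteristic equation: det(A - λI) = 0
λ² - (trace)λ + (det) = 0
trace = -2 + 8 = 6, det = (-2)(8) - (-3)(7) = 5
λ² - (6)λ + (5) = 0
λ = (6 ± √((6)² - 4·(5))) / 2 = (6 ± √16) / 2
Solving: λ = 1, 5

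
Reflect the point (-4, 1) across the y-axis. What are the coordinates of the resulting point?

Reflection across y-axis: (-4, 1) → (4, 1)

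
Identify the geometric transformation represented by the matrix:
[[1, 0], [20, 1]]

This matrix represents: vertical shear with factor 20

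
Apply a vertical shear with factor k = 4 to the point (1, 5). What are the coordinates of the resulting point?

Shear matrix for vertical shear with factor k = 4:
[[1, 0], [4, 1]]
Result: (1, 5) → (1, 9)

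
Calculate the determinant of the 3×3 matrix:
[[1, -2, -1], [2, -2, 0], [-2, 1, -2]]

Expansion along first row:
det = 1·det([[-2,0],[1,-2]]) - -2·det([[2,0],[-2,-2]]) + -1·det([[2,-2],[-2,1]])
    = 1·(-2·-2 - 0·1) - -2·(2·-2 - 0·-2) + -1·(2·1 - -2·-2)
    = 1·4 - -2·-4 + -1·-2
    = 4 + -8 + 2 = -2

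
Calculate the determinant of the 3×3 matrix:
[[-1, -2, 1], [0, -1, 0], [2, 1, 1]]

Expansion along first row:
det = -1·det([[-1,0],[1,1]]) - -2·det([[0,0],[2,1]]) + 1·det([[0,-1],[2,1]])
    = -1·(-1·1 - 0·1) - -2·(0·1 - 0·2) + 1·(0·1 - -1·2)
    = -1·-1 - -2·0 + 1·2
    = 1 + 0 + 2 = 3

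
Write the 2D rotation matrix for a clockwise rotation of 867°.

Rotation matrix formula: [[cos θ, -sin θ], [sin θ, cos θ]]
A clockwise rotation by 867° is equivalent to a counterclockwise rotation by -867°.
For θ = -867°:
cos(-867°) = -0.8387
sin(-867°) = -0.5446
Result: [[-0.8387, 0.5446], [-0.5446, -0.8387]]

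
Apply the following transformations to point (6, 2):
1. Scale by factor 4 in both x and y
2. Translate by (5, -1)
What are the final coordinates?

Step 1: Scale (6, 2) by 4 → (24, 8)
Step 2: Translate by (5, -1) → (29, 7)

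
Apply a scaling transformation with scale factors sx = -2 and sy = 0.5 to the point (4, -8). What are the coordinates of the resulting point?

Scaling matrix:
[[-2, 0], [0, 0.50]]
Result: (4 × -2, -8 × 0.5) = (-8, -4)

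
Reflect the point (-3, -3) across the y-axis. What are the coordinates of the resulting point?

Reflection across y-axis: (-3, -3) → (3, -3)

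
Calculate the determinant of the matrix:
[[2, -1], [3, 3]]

For a 2×2 matrix [[a, b], [c, d]], det = ad - bc
det = (2)(3) - (-1)(3) = 6 - -3 = 9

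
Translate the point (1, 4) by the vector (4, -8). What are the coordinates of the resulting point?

Translation by (4, -8) (homogeneous matrix [[1, 0, 4], [0, 1, -8], [0, 0, 1]]):
x' = 1 + 4 = 5
y' = 4 + -8 = -4
Result: (5, -4)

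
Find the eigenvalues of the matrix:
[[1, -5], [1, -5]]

Characteristic equation: det(A - λI) = 0
λ² - (trace)λ + (det) = 0
trace = 1 + -5 = -4, det = (1)(-5) - (-5)(1) = 0
λ² - (-4)λ + (0) = 0
λ = (-4 ± √((-4)² - 4·(0))) / 2 = (-4 ± √16) / 2
Solving: λ = -4, 0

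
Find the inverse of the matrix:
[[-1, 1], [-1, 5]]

For [[a,b],[c,d]], inverse = (1/det)·[[d,-b],[-c,a]]
det = (-1)(5) - (1)(-1) = -5 - -1 = -4
Inverse = (1/-4)·[[5, -1], [1, -1]]
= [[-5/4, 1/4], [-1/4, 1/4]]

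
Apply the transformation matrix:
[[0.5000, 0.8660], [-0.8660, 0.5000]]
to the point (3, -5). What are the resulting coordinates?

Matrix multiplication:
[[0.5000, 0.8660], [-0.8660, 0.5000]] × [3, -5]ᵀ
= [(0.5000)(3) + (0.8660)(-5), (-0.8660)(3) + (0.5000)(-5)]ᵀ
= [-2.8300, -5.0980]ᵀ
Result: (-2.8300, -5.0980)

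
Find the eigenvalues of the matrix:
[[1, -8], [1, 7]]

Characteristic equation: det(A - λI) = 0
λ² - (trace)λ + (det) = 0
trace = 1 + 7 = 8, det = (1)(7) - (-8)(1) = 15
λ² - (8)λ + (15) = 0
λ = (8 ± √((8)² - 4·(15))) / 2 = (8 ± √4) / 2
Solving: λ = 3, 5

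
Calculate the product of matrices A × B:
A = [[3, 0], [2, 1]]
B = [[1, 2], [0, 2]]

Matrix multiplication:
C[0][0] = 3×1 + 0×0 = 3
C[0][1] = 3×2 + 0×2 = 6
C[1][0] = 2×1 + 1×0 = 2
C[1][1] = 2×2 + 1×2 = 6
Result: [[3, 6], [2, 6]]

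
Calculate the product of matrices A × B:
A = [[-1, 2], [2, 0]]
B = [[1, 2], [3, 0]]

Matrix multiplication:
C[0][0] = -1×1 + 2×3 = 5
C[0][1] = -1×2 + 2×0 = -2
C[1][0] = 2×1 + 0×3 = 2
C[1][1] = 2×2 + 0×0 = 4
Result: [[5, -2], [2, 4]]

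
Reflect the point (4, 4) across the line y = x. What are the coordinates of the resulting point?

Reflection across line y = x: (4, 4) → (4, 4)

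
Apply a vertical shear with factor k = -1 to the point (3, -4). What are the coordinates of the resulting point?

Shear matrix for vertical shear with factor k = -1:
[[1, 0], [-1, 1]]
Result: (3, -4) → (3, -7)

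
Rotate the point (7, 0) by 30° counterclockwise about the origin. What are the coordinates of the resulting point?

Rotation matrix for 30°: [[cos 30°, -sin 30°], [sin 30°, cos 30°]] ≈ [[0.866025, -0.500000], [0.500000, 0.866025]]
[[0.866025, -0.500000], [0.500000, 0.866025]] × [7, 0]ᵀ ≈ [6.0622, 3.5000]ᵀ
Result: (6.0622, 3.5000)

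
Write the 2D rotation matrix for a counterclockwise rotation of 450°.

Rotation matrix formula: [[cos θ, -sin θ], [sin θ, cos θ]]
For θ = 450°:
cos(450°) = 0
sin(450°) = 1
Result: [[0, -1], [1, 0]]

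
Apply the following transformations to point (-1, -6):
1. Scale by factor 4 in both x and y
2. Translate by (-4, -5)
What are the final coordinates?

Step 1: Scale (-1, -6) by 4 → (-4, -24)
Step 2: Translate by (-4, -5) → (-8, -29)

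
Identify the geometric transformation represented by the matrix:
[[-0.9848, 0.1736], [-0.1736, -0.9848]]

This matrix represents: rotation by 190° counterclockwise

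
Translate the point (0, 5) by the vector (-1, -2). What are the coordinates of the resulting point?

Translation by (-1, -2) (homogeneous matrix [[1, 0, -1], [0, 1, -2], [0, 0, 1]]):
x' = 0 + -1 = -1
y' = 5 + -2 = 3
Result: (-1, 3)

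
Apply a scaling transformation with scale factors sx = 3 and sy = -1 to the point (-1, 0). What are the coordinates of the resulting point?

Scaling matrix:
[[3, 0], [0, -1]]
Result: (-1 × 3, 0 × -1) = (-3, 0)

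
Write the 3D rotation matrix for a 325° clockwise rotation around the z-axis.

Rotation matrix for clockwise 325° around z-axis:
A clockwise rotation by 325° is a counterclockwise rotation by -325°.
cos(-325°) = 0.8192, sin(-325°) = 0.5736
Result: [[0.8192, -0.5736, 0], [0.5736, 0.8192, 0], [0, 0, 1]]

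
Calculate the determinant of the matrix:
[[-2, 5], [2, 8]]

For a 2×2 matrix [[a, b], [c, d]], det = ad - bc
det = (-2)(8) - (5)(2) = -16 - 10 = -26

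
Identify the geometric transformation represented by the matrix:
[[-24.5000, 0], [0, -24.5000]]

This matrix represents: uniform scaling by factor -24.5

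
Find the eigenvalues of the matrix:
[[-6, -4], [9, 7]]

Characteristic equation: det(A - λI) = 0
λ² - (trace)λ + (det) = 0
trace = -6 + 7 = 1, det = (-6)(7) - (-4)(9) = -6
λ² - (1)λ + (-6) = 0
λ = (1 ± √((1)² - 4·(-6))) / 2 = (1 ± √25) / 2
Solving: λ = -2, 3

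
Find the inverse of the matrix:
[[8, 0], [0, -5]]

For [[a,b],[c,d]], inverse = (1/det)·[[d,-b],[-c,a]]
det = (8)(-5) - (0)(0) = -40 - 0 = -40
Inverse = (1/-40)·[[-5, 0], [0, 8]]
= [[1/8, 0], [0, -1/5]]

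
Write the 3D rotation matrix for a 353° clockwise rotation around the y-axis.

Rotation matrix for clockwise 353° around y-axis:
A clockwise rotation by 353° is a counterclockwise rotation by -353°.
cos(-353°) = 0.9925, sin(-353°) = 0.1219
Result: [[0.9925, 0, 0.1219], [0, 1, 0], [-0.1219, 0, 0.9925]]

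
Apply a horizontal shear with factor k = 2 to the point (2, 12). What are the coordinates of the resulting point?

Shear matrix for horizontal shear with factor k = 2:
[[1, 2], [0, 1]]
Result: (2, 12) → (26, 12)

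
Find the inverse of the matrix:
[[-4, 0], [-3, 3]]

For [[a,b],[c,d]], inverse = (1/det)·[[d,-b],[-c,a]]
det = (-4)(3) - (0)(-3) = -12 - 0 = -12
Inverse = (1/-12)·[[3, 0], [3, -4]]
= [[-1/4, 0], [-1/4, 1/3]]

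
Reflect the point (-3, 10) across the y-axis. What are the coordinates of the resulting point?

Reflection across y-axis: (-3, 10) → (3, 10)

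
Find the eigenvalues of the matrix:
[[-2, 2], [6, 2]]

Characteristic equation: det(A - λI) = 0
λ² - (trace)λ + (det) = 0
trace = -2 + 2 = 0, det = (-2)(2) - (2)(6) = -16
λ² - (0)λ + (-16) = 0
λ = (0 ± √((0)² - 4·(-16))) / 2 = (0 ± √64) / 2
Solving: λ = -4, 4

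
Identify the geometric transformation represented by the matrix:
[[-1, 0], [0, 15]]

This matrix represents: non-uniform scaling by sx = -1, sy = 15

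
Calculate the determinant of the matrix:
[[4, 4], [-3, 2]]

For a 2×2 matrix [[a, b], [c, d]], det = ad - bc
det = (4)(2) - (4)(-3) = 8 - -12 = 20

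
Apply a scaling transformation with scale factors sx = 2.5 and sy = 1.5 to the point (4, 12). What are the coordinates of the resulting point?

Scaling matrix:
[[2.50, 0], [0, 1.50]]
Result: (4 × 2.5, 12 × 1.5) = (10, 18)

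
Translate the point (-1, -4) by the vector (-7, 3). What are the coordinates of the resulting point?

Translation by (-7, 3) (homogeneous matrix [[1, 0, -7], [0, 1, 3], [0, 0, 1]]):
x' = -1 + -7 = -8
y' = -4 + 3 = -1
Result: (-8, -1)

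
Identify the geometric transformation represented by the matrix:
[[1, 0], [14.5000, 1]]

This matrix represents: vertical shear with factor 14.5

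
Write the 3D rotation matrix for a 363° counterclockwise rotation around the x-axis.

Rotation matrix for counterclockwise 363° around x-axis:
cos(363°) = 0.9986, sin(363°) = 0.0523
Result: [[1, 0, 0], [0, 0.9986, -0.0523], [0, 0.0523, 0.9986]]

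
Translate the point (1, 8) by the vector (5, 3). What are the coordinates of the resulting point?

Translation by (5, 3) (homogeneous matrix [[1, 0, 5], [0, 1, 3], [0, 0, 1]]):
x' = 1 + 5 = 6
y' = 8 + 3 = 11
Result: (6, 11)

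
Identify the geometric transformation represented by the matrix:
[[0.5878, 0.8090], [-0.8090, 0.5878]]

This matrix represents: rotation by 306° counterclockwise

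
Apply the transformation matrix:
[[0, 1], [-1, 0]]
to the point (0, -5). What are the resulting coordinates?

Matrix multiplication:
[[0, 1], [-1, 0]] × [0, -5]ᵀ
= [(0)(0) + (1)(-5), (-1)(0) + (0)(-5)]ᵀ
= [-5, 0]ᵀ
Result: (-5, 0)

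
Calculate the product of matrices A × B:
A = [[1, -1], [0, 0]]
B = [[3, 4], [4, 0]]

Matrix multiplication:
C[0][0] = 1×3 + -1×4 = -1
C[0][1] = 1×4 + -1×0 = 4
C[1][0] = 0×3 + 0×4 = 0
C[1][1] = 0×4 + 0×0 = 0
Result: [[-1, 4], [0, 0]]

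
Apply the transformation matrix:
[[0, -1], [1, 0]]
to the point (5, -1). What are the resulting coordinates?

Matrix multiplication:
[[0, -1], [1, 0]] × [5, -1]ᵀ
= [(0)(5) + (-1)(-1), (1)(5) + (0)(-1)]ᵀ
= [1, 5]ᵀ
Result: (1, 5)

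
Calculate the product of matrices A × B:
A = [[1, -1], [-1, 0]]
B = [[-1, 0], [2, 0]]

Matrix multiplication:
C[0][0] = 1×-1 + -1×2 = -3
C[0][1] = 1×0 + -1×0 = 0
C[1][0] = -1×-1 + 0×2 = 1
C[1][1] = -1×0 + 0×0 = 0
Result: [[-3, 0], [1, 0]]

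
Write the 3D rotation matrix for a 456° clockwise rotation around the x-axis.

Rotation matrix for clockwise 456° around x-axis:
A clockwise rotation by 456° is a counterclockwise rotation by -456°.
cos(-456°) = -0.1045, sin(-456°) = -0.9945
Result: [[1, 0, 0], [0, -0.1045, 0.9945], [0, -0.9945, -0.1045]]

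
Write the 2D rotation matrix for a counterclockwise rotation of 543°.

Rotation matrix formula: [[cos θ, -sin θ], [sin θ, cos θ]]
For θ = 543°:
cos(543°) = -0.9986
sin(543°) = -0.0523
Result: [[-0.9986, 0.0523], [-0.0523, -0.9986]]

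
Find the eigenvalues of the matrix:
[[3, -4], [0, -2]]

Characteristic equation: det(A - λI) = 0
λ² - (trace)λ + (det) = 0
trace = 3 + -2 = 1, det = (3)(-2) - (-4)(0) = -6
λ² - (1)λ + (-6) = 0
λ = (1 ± √((1)² - 4·(-6))) / 2 = (1 ± √25) / 2
Solving: λ = -2, 3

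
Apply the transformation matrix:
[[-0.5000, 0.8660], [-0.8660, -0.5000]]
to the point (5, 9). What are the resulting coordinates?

Matrix multiplication:
[[-0.5000, 0.8660], [-0.8660, -0.5000]] × [5, 9]ᵀ
= [(-0.5000)(5) + (0.8660)(9), (-0.8660)(5) + (-0.5000)(9)]ᵀ
= [5.2940, -8.8300]ᵀ
Result: (5.2940, -8.8300)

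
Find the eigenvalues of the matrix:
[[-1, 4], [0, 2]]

Characteristic equation: det(A - λI) = 0
λ² - (trace)λ + (det) = 0
trace = -1 + 2 = 1, det = (-1)(2) - (4)(0) = -2
λ² - (1)λ + (-2) = 0
λ = (1 ± √((1)² - 4·(-2))) / 2 = (1 ± √9) / 2
Solving: λ = -1, 2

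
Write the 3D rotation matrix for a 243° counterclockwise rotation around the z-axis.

Rotation matrix for counterclockwise 243° around z-axis:
cos(243°) = -0.4540, sin(243°) = -0.8910
Result: [[-0.4540, 0.8910, 0], [-0.8910, -0.4540, 0], [0, 0, 1]]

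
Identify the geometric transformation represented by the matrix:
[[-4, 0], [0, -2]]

This matrix represents: non-uniform scaling by sx = -4, sy = -2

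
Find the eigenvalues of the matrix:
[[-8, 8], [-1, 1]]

Characteristic equation: det(A - λI) = 0
λ² - (trace)λ + (det) = 0
trace = -8 + 1 = -7, det = (-8)(1) - (8)(-1) = 0
λ² - (-7)λ + (0) = 0
λ = (-7 ± √((-7)² - 4·(0))) / 2 = (-7 ± √49) / 2
Solving: λ = -7, 0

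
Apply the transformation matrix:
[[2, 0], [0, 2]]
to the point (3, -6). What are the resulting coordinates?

Matrix multiplication:
[[2, 0], [0, 2]] × [3, -6]ᵀ
= [(2)(3) + (0)(-6), (0)(3) + (2)(-6)]ᵀ
= [6, -12]ᵀ
Result: (6, -12)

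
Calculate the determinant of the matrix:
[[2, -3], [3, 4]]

For a 2×2 matrix [[a, b], [c, d]], det = ad - bc
det = (2)(4) - (-3)(3) = 8 - -9 = 17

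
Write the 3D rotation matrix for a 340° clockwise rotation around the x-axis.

Rotation matrix for clockwise 340° around x-axis:
A clockwise rotation by 340° is a counterclockwise rotation by -340°.
cos(-340°) = 0.9397, sin(-340°) = 0.3420
Result: [[1, 0, 0], [0, 0.9397, -0.3420], [0, 0.3420, 0.9397]]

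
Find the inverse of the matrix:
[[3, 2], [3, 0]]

For [[a,b],[c,d]], inverse = (1/det)·[[d,-b],[-c,a]]
det = (3)(0) - (2)(3) = 0 - 6 = -6
Inverse = (1/-6)·[[0, -2], [-3, 3]]
= [[0, 1/3], [1/2, -1/2]]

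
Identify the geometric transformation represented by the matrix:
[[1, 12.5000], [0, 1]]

This matrix represents: horizontal shear with factor 12.5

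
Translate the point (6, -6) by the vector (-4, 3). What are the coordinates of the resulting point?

Translation by (-4, 3) (homogeneous matrix [[1, 0, -4], [0, 1, 3], [0, 0, 1]]):
x' = 6 + -4 = 2
y' = -6 + 3 = -3
Result: (2, -3)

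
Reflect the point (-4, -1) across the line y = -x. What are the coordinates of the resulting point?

Reflection across line y = -x: (-4, -1) → (1, 4)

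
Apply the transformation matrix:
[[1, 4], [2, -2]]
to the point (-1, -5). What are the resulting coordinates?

Matrix multiplication:
[[1, 4], [2, -2]] × [-1, -5]ᵀ
= [(1)(-1) + (4)(-5), (2)(-1) + (-2)(-5)]ᵀ
= [-21, 8]ᵀ
Result: (-21, 8)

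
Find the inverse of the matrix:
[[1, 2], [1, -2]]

For [[a,b],[c,d]], inverse = (1/det)·[[d,-b],[-c,a]]
det = (1)(-2) - (2)(1) = -2 - 2 = -4
Inverse = (1/-4)·[[-2, -2], [-1, 1]]
= [[1/2, 1/2], [1/4, -1/4]]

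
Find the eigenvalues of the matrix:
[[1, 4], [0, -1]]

Characteristic equation: det(A - λI) = 0
λ² - (trace)λ + (det) = 0
trace = 1 + -1 = 0, det = (1)(-1) - (4)(0) = -1
λ² - (0)λ + (-1) = 0
λ = (0 ± √((0)² - 4·(-1))) / 2 = (0 ± √4) / 2
Solving: λ = -1, 1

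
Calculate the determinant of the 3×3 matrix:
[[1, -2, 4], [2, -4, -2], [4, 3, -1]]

Expansion along first row:
det = 1·det([[-4,-2],[3,-1]]) - -2·det([[2,-2],[4,-1]]) + 4·det([[2,-4],[4,3]])
    = 1·(-4·-1 - -2·3) - -2·(2·-1 - -2·4) + 4·(2·3 - -4·4)
    = 1·10 - -2·6 + 4·22
    = 10 + 12 + 88 = 110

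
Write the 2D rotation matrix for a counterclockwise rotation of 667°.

Rotation matrix formula: [[cos θ, -sin θ], [sin θ, cos θ]]
For θ = 667°:
cos(667°) = 0.6018
sin(667°) = -0.7986
Result: [[0.6018, 0.7986], [-0.7986, 0.6018]]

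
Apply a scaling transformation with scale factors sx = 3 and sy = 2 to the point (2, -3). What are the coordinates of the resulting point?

Scaling matrix:
[[3, 0], [0, 2]]
Result: (2 × 3, -3 × 2) = (6, -6)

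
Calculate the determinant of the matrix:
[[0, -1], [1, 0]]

For a 2×2 matrix [[a, b], [c, d]], det = ad - bc
det = (0)(0) - (-1)(1) = 0 - -1 = 1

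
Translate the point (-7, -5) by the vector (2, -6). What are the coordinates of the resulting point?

Translation by (2, -6) (homogeneous matrix [[1, 0, 2], [0, 1, -6], [0, 0, 1]]):
x' = -7 + 2 = -5
y' = -5 + -6 = -11
Result: (-5, -11)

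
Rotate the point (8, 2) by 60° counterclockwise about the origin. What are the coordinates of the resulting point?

Rotation matrix for 60°: [[cos 60°, -sin 60°], [sin 60°, cos 60°]] ≈ [[0.500000, -0.866025], [0.866025, 0.500000]]
[[0.500000, -0.866025], [0.866025, 0.500000]] × [8, 2]ᵀ ≈ [2.2679, 7.9282]ᵀ
Result: (2.2679, 7.9282)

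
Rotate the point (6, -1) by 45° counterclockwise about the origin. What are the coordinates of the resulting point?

Rotation matrix for 45°: [[cos 45°, -sin 45°], [sin 45°, cos 45°]] ≈ [[0.707107, -0.707107], [0.707107, 0.707107]]
[[0.707107, -0.707107], [0.707107, 0.707107]] × [6, -1]ᵀ ≈ [4.9497, 3.5355]ᵀ
Result: (4.9497, 3.5355)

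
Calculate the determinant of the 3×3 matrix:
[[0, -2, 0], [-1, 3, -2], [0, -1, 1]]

Expansion along first row:
det = 0·det([[3,-2],[-1,1]]) - -2·det([[-1,-2],[0,1]]) + 0·det([[-1,3],[0,-1]])
    = 0·(3·1 - -2·-1) - -2·(-1·1 - -2·0) + 0·(-1·-1 - 3·0)
    = 0·1 - -2·-1 + 0·1
    = 0 + -2 + 0 = -2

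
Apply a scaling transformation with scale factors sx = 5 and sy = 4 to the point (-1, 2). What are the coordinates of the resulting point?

Scaling matrix:
[[5, 0], [0, 4]]
Result: (-1 × 5, 2 × 4) = (-5, 8)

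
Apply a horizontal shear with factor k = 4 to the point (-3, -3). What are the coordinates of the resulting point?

Shear matrix for horizontal shear with factor k = 4:
[[1, 4], [0, 1]]
Result: (-3, -3) → (-15, -3)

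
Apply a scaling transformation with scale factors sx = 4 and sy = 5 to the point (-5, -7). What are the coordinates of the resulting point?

Scaling matrix:
[[4, 0], [0, 5]]
Result: (-5 × 4, -7 × 5) = (-20, -35)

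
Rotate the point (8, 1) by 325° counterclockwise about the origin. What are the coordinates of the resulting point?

Rotation matrix for 325°: [[cos 325°, -sin 325°], [sin 325°, cos 325°]] ≈ [[0.819152, 0.573576], [-0.573576, 0.819152]]
[[0.819152, 0.573576], [-0.573576, 0.819152]] × [8, 1]ᵀ ≈ [7.1268, -3.7695]ᵀ
Result: (7.1268, -3.7695)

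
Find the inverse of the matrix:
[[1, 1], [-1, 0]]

For [[a,b],[c,d]], inverse = (1/det)·[[d,-b],[-c,a]]
det = (1)(0) - (1)(-1) = 0 - -1 = 1
Inverse = [[0, -1], [1, 1]]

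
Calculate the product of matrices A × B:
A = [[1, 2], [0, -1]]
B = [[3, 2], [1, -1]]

Matrix multiplication:
C[0][0] = 1×3 + 2×1 = 5
C[0][1] = 1×2 + 2×-1 = 0
C[1][0] = 0×3 + -1×1 = -1
C[1][1] = 0×2 + -1×-1 = 1
Result: [[5, 0], [-1, 1]]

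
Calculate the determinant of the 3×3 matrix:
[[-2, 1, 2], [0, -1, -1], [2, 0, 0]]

Expansion along first row:
det = -2·det([[-1,-1],[0,0]]) - 1·det([[0,-1],[2,0]]) + 2·det([[0,-1],[2,0]])
    = -2·(-1·0 - -1·0) - 1·(0·0 - -1·2) + 2·(0·0 - -1·2)
    = -2·0 - 1·2 + 2·2
    = 0 + -2 + 4 = 2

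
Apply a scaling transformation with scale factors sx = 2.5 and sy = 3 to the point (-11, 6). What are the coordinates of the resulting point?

Scaling matrix:
[[2.50, 0], [0, 3]]
Result: (-11 × 2.5, 6 × 3) = (-27.5, 18)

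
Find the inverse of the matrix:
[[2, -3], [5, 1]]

For [[a,b],[c,d]], inverse = (1/det)·[[d,-b],[-c,a]]
det = (2)(1) - (-3)(5) = 2 - -15 = 17
Inverse = (1/17)·[[1, 3], [-5, 2]]
= [[1/17, 3/17], [-5/17, 2/17]]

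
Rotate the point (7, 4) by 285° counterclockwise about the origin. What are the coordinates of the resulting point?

Rotation matrix for 285°: [[cos 285°, -sin 285°], [sin 285°, cos 285°]] ≈ [[0.258819, 0.965926], [-0.965926, 0.258819]]
[[0.258819, 0.965926], [-0.965926, 0.258819]] × [7, 4]ᵀ ≈ [5.6754, -5.7262]ᵀ
Result: (5.6754, -5.7262)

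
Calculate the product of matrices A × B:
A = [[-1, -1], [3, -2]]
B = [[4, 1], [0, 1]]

Matrix multiplication:
C[0][0] = -1×4 + -1×0 = -4
C[0][1] = -1×1 + -1×1 = -2
C[1][0] = 3×4 + -2×0 = 12
C[1][1] = 3×1 + -2×1 = 1
Result: [[-4, -2], [12, 1]]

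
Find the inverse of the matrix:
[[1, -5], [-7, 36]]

For [[a,b],[c,d]], inverse = (1/det)·[[d,-b],[-c,a]]
det = (1)(36) - (-5)(-7) = 36 - 35 = 1
Inverse = [[36, 5], [7, 1]]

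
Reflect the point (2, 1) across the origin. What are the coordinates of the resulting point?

Reflection across origin: (2, 1) → (-2, -1)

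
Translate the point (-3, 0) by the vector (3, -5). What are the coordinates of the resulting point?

Translation by (3, -5) (homogeneous matrix [[1, 0, 3], [0, 1, -5], [0, 0, 1]]):
x' = -3 + 3 = 0
y' = 0 + -5 = -5
Result: (0, -5)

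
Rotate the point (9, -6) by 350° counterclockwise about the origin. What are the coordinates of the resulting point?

Rotation matrix for 350°: [[cos 350°, -sin 350°], [sin 350°, cos 350°]] ≈ [[0.984808, 0.173648], [-0.173648, 0.984808]]
[[0.984808, 0.173648], [-0.173648, 0.984808]] × [9, -6]ᵀ ≈ [7.8214, -7.4717]ᵀ
Result: (7.8214, -7.4717)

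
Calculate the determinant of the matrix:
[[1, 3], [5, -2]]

For a 2×2 matrix [[a, b], [c, d]], det = ad - bc
det = (1)(-2) - (3)(5) = -2 - 15 = -17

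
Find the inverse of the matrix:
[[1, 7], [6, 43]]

For [[a,b],[c,d]], inverse = (1/det)·[[d,-b],[-c,a]]
det = (1)(43) - (7)(6) = 43 - 42 = 1
Inverse = [[43, -7], [-6, 1]]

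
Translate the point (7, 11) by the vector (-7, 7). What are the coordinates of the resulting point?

Translation by (-7, 7) (homogeneous matrix [[1, 0, -7], [0, 1, 7], [0, 0, 1]]):
x' = 7 + -7 = 0
y' = 11 + 7 = 18
Result: (0, 18)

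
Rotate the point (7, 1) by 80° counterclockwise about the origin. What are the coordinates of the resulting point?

Rotation matrix for 80°: [[cos 80°, -sin 80°], [sin 80°, cos 80°]] ≈ [[0.173648, -0.984808], [0.984808, 0.173648]]
[[0.173648, -0.984808], [0.984808, 0.173648]] × [7, 1]ᵀ ≈ [0.2307, 7.0673]ᵀ
Result: (0.2307, 7.0673)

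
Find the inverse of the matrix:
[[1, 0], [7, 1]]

For [[a,b],[c,d]], inverse = (1/det)·[[d,-b],[-c,a]]
det = (1)(1) - (0)(7) = 1 - 0 = 1
Inverse = [[1, 0], [-7, 1]]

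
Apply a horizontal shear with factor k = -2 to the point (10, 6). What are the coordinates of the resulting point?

Shear matrix for horizontal shear with factor k = -2:
[[1, -2], [0, 1]]
Result: (10, 6) → (-2, 6)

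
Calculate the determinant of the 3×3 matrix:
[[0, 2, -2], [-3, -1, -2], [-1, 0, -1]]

Expansion along first row:
det = 0·det([[-1,-2],[0,-1]]) - 2·det([[-3,-2],[-1,-1]]) + -2·det([[-3,-1],[-1,0]])
    = 0·(-1·-1 - -2·0) - 2·(-3·-1 - -2·-1) + -2·(-3·0 - -1·-1)
    = 0·1 - 2·1 + -2·-1
    = 0 + -2 + 2 = 0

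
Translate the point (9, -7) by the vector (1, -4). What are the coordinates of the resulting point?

Translation by (1, -4) (homogeneous matrix [[1, 0, 1], [0, 1, -4], [0, 0, 1]]):
x' = 9 + 1 = 10
y' = -7 + -4 = -11
Result: (10, -11)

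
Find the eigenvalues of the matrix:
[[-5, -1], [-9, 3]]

Characteristic equation: det(A - λI) = 0
λ² - (trace)λ + (det) = 0
trace = -5 + 3 = -2, det = (-5)(3) - (-1)(-9) = -24
λ² - (-2)λ + (-24) = 0
λ = (-2 ± √((-2)² - 4·(-24))) / 2 = (-2 ± √100) / 2
Solving: λ = -6, 4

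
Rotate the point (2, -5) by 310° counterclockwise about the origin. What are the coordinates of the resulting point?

Rotation matrix for 310°: [[cos 310°, -sin 310°], [sin 310°, cos 310°]] ≈ [[0.642788, 0.766044], [-0.766044, 0.642788]]
[[0.642788, 0.766044], [-0.766044, 0.642788]] × [2, -5]ᵀ ≈ [-2.5446, -4.7460]ᵀ
Result: (-2.5446, -4.7460)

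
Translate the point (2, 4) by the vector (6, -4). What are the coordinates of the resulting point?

Translation by (6, -4) (homogeneous matrix [[1, 0, 6], [0, 1, -4], [0, 0, 1]]):
x' = 2 + 6 = 8
y' = 4 + -4 = 0
Result: (8, 0)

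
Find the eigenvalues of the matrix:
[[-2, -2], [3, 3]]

Characteristic equation: det(A - λI) = 0
λ² - (trace)λ + (det) = 0
trace = -2 + 3 = 1, det = (-2)(3) - (-2)(3) = 0
λ² - (1)λ + (0) = 0
λ = (1 ± √((1)² - 4·(0))) / 2 = (1 ± √1) / 2
Solving: λ = 0, 1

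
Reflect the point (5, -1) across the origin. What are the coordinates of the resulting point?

Reflection across origin: (5, -1) → (-5, 1)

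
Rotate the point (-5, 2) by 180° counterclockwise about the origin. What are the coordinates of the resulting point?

Rotation matrix for 180°: [[cos 180°, -sin 180°], [sin 180°, cos 180°]] = [[-1, 0], [0, -1]]
[[-1, 0], [0, -1]] × [-5, 2]ᵀ = [5, -2]ᵀ
Result: (5, -2)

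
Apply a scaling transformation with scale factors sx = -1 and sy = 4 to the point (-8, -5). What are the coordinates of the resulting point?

Scaling matrix:
[[-1, 0], [0, 4]]
Result: (-8 × -1, -5 × 4) = (8, -20)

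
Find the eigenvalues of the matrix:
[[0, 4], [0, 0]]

Characteristic equation: det(A - λI) = 0
λ² - (trace)λ + (det) = 0
trace = 0 + 0 = 0, det = (0)(0) - (4)(0) = 0
λ² - (0)λ + (0) = 0
λ = (0 ± √((0)² - 4·(0))) / 2 = (0 ± √0) / 2
Solving: λ = 0, 0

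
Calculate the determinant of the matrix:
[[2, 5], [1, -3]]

For a 2×2 matrix [[a, b], [c, d]], det = ad - bc
det = (2)(-3) - (5)(1) = -6 - 5 = -11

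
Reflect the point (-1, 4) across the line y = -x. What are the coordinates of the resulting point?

Reflection across line y = -x: (-1, 4) → (-4, 1)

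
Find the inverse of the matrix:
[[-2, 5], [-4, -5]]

For [[a,b],[c,d]], inverse = (1/det)·[[d,-b],[-c,a]]
det = (-2)(-5) - (5)(-4) = 10 - -20 = 30
Inverse = (1/30)·[[-5, -5], [4, -2]]
= [[-1/6, -1/6], [2/15, -1/15]]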